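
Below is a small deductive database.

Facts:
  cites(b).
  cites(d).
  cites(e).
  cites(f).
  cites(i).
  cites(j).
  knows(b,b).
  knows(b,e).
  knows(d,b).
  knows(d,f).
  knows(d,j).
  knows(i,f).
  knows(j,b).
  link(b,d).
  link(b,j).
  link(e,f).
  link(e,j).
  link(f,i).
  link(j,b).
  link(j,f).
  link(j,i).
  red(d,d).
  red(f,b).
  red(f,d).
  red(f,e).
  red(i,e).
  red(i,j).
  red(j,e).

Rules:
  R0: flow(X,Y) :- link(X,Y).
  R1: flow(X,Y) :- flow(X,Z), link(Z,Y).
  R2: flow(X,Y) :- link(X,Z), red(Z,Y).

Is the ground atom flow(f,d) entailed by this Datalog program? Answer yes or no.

round 1: derive flow(b,d) via R0 from link(b,d)
round 1: derive flow(b,j) via R0 from link(b,j)
round 1: derive flow(e,f) via R0 from link(e,f)
round 1: derive flow(e,j) via R0 from link(e,j)
round 1: derive flow(f,i) via R0 from link(f,i)
round 1: derive flow(j,b) via R0 from link(j,b)
round 1: derive flow(j,f) via R0 from link(j,f)
round 1: derive flow(j,i) via R0 from link(j,i)
round 1: derive flow(b,e) via R2 from link(b,j), red(j,e)
round 1: derive flow(e,b) via R2 from link(e,f), red(f,b)
round 1: derive flow(e,d) via R2 from link(e,f), red(f,d)
round 1: derive flow(e,e) via R2 from link(e,f), red(f,e)
round 1: derive flow(f,e) via R2 from link(f,i), red(i,e)
round 1: derive flow(f,j) via R2 from link(f,i), red(i,j)
round 1: derive flow(j,d) via R2 from link(j,f), red(f,d)
round 1: derive flow(j,e) via R2 from link(j,f), red(f,e)
round 1: derive flow(j,j) via R2 from link(j,i), red(i,j)
round 2: derive flow(b,b) via R1 from flow(b,j), link(j,b)
round 2: derive flow(b,f) via R1 from flow(b,e), link(e,f)
round 2: derive flow(b,i) via R1 from flow(b,j), link(j,i)
round 2: derive flow(e,i) via R1 from flow(e,f), link(f,i)
round 2: derive flow(f,b) via R1 from flow(f,j), link(j,b)
round 2: derive flow(f,f) via R1 from flow(f,e), link(e,f)
round 3: derive flow(f,d) via R1 from flow(f,b), link(b,d)

yes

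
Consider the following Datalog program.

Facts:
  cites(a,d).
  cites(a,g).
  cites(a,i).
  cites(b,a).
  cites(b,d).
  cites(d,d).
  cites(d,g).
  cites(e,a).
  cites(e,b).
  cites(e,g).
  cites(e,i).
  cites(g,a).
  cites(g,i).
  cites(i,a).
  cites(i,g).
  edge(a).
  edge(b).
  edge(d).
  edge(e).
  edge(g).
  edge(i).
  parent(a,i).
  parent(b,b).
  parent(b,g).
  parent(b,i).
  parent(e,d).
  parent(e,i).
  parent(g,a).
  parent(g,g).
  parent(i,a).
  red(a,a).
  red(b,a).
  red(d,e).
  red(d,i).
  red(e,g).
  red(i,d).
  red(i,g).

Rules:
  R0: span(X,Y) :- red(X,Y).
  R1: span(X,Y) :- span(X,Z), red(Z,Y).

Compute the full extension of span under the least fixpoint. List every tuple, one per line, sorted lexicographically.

round 1: derive span(a,a) via R0 from red(a,a)
round 1: derive span(b,a) via R0 from red(b,a)
round 1: derive span(d,e) via R0 from red(d,e)
round 1: derive span(d,i) via R0 from red(d,i)
round 1: derive span(e,g) via R0 from red(e,g)
round 1: derive span(i,d) via R0 from red(i,d)
round 1: derive span(i,g) via R0 from red(i,g)
round 2: derive span(d,d) via R1 from span(d,i), red(i,d)
round 2: derive span(d,g) via R1 from span(d,e), red(e,g)
round 2: derive span(i,e) via R1 from span(i,d), red(d,e)
round 2: derive span(i,i) via R1 from span(i,d), red(d,i)

span(a,a)
span(b,a)
span(d,d)
span(d,e)
span(d,g)
span(d,i)
span(e,g)
span(i,d)
span(i,e)
span(i,g)
span(i,i)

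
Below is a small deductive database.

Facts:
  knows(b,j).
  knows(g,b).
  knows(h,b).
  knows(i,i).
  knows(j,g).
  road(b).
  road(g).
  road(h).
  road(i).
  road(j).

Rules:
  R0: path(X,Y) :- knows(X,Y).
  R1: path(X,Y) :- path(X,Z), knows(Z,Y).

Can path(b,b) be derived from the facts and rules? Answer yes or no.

round 1: derive path(b,j) via R0 from knows(b,j)
round 1: derive path(g,b) via R0 from knows(g,b)
round 1: derive path(h,b) via R0 from knows(h,b)
round 1: derive path(i,i) via R0 from knows(i,i)
round 1: derive path(j,g) via R0 from knows(j,g)
round 2: derive path(b,g) via R1 from path(b,j), knows(j,g)
round 2: derive path(g,j) via R1 from path(g,b), knows(b,j)
round 2: derive path(h,j) via R1 from path(h,b), knows(b,j)
round 2: derive path(j,b) via R1 from path(j,g), knows(g,b)
round 3: derive path(b,b) via R1 from path(b,g), knows(g,b)
round 3: derive path(g,g) via R1 from path(g,j), knows(j,g)
round 3: derive path(h,g) via R1 from path(h,j), knows(j,g)
round 3: derive path(j,j) via R1 from path(j,b), knows(b,j)

yes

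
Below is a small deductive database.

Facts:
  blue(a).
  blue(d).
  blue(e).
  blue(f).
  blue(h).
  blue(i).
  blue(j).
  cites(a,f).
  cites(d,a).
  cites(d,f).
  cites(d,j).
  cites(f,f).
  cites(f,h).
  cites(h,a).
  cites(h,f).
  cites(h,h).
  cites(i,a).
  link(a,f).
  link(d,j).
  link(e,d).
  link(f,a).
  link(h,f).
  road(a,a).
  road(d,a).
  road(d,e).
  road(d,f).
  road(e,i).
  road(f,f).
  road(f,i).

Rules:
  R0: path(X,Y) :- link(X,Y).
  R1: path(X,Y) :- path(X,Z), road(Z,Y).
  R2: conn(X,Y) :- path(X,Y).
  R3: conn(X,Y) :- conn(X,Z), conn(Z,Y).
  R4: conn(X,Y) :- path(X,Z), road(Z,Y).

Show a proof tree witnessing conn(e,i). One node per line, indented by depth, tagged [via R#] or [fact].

conn(e,i)  [via R3]
  conn(e,a)  [via R4]
    path(e,d)  [via R0]
      link(e,d)  [fact]
    road(d,a)  [fact]
  conn(a,i)  [via R4]
    path(a,f)  [via R0]
      link(a,f)  [fact]
    road(f,i)  [fact]

round 1: derive path(a,f) via R0 from link(a,f)
round 1: derive path(d,j) via R0 from link(d,j)
round 1: derive path(e,d) via R0 from link(e,d)
round 1: derive path(f,a) via R0 from link(f,a)
round 1: derive path(h,f) via R0 from link(h,f)
round 2: derive path(a,i) via R1 from path(a,f), road(f,i)
round 2: derive path(e,a) via R1 from path(e,d), road(d,a)
round 2: derive path(e,e) via R1 from path(e,d), road(d,e)
round 2: derive path(e,f) via R1 from path(e,d), road(d,f)
round 2: derive path(h,i) via R1 from path(h,f), road(f,i)
round 2: derive conn(a,f) via R2 from path(a,f)
round 2: derive conn(d,j) via R2 from path(d,j)
round 2: derive conn(e,d) via R2 from path(e,d)
round 2: derive conn(f,a) via R2 from path(f,a)
round 2: derive conn(h,f) via R2 from path(h,f)
round 2: derive conn(a,i) via R4 from path(a,f), road(f,i)
round 2: derive conn(e,a) via R4 from path(e,d), road(d,a)
round 2: derive conn(e,e) via R4 from path(e,d), road(d,e)
round 2: derive conn(e,f) via R4 from path(e,d), road(d,f)
round 2: derive conn(h,i) via R4 from path(h,f), road(f,i)
round 3: derive path(e,i) via R1 from path(e,e), road(e,i)
round 3: derive conn(a,a) via R3 from conn(a,f), conn(f,a)
round 3: derive conn(e,i) via R3 from conn(e,a), conn(a,i)
round 3: derive conn(e,j) via R3 from conn(e,d), conn(d,j)
round 3: derive conn(f,f) via R3 from conn(f,a), conn(a,f)
round 3: derive conn(f,i) via R3 from conn(f,a), conn(a,i)
round 3: derive conn(h,a) via R3 from conn(h,f), conn(f,a)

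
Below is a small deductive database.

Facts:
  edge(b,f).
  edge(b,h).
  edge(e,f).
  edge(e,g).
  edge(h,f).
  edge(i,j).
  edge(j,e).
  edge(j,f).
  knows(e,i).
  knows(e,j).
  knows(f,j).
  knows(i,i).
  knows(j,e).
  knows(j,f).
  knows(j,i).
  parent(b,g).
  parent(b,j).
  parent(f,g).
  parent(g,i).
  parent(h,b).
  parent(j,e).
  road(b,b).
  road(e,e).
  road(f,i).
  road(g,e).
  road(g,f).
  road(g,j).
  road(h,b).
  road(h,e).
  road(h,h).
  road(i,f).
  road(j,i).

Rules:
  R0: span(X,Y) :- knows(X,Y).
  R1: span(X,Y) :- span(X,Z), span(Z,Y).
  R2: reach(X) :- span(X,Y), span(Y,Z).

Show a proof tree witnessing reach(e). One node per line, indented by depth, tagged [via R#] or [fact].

round 1: derive span(e,i) via R0 from knows(e,i)
round 1: derive span(e,j) via R0 from knows(e,j)
round 1: derive span(f,j) via R0 from knows(f,j)
round 1: derive span(i,i) via R0 from knows(i,i)
round 1: derive span(j,e) via R0 from knows(j,e)
round 1: derive span(j,f) via R0 from knows(j,f)
round 1: derive span(j,i) via R0 from knows(j,i)
round 2: derive span(e,e) via R1 from span(e,j), span(j,e)
round 2: derive span(e,f) via R1 from span(e,j), span(j,f)
round 2: derive span(f,e) via R1 from span(f,j), span(j,e)
round 2: derive span(f,f) via R1 from span(f,j), span(j,f)
round 2: derive span(f,i) via R1 from span(f,j), span(j,i)
round 2: derive span(j,j) via R1 from span(j,e), span(e,j)
round 2: derive reach(e) via R2 from span(e,i), span(i,i)
round 2: derive reach(f) via R2 from span(f,j), span(j,e)
round 2: derive reach(i) via R2 from span(i,i), span(i,i)
round 2: derive reach(j) via R2 from span(j,e), span(e,i)

reach(e)  [via R2]
  span(e,i)  [via R0]
    knows(e,i)  [fact]
  span(i,i)  [via R0]
    knows(i,i)  [fact]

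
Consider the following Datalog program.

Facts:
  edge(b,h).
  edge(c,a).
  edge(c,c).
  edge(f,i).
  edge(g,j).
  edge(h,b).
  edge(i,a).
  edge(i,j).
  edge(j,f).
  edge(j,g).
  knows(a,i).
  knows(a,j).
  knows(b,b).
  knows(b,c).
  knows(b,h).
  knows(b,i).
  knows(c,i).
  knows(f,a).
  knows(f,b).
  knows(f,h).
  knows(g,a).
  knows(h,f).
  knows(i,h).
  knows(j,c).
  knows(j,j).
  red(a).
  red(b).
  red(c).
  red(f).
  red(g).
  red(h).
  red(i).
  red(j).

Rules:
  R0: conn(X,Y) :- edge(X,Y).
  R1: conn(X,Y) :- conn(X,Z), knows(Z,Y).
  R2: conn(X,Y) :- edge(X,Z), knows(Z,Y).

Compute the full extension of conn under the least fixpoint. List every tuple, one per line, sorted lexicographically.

conn(b,a)
conn(b,b)
conn(b,c)
conn(b,f)
conn(b,h)
conn(b,i)
conn(b,j)
conn(c,a)
conn(c,b)
conn(c,c)
conn(c,f)
conn(c,h)
conn(c,i)
conn(c,j)
conn(f,a)
conn(f,b)
conn(f,c)
conn(f,f)
conn(f,h)
conn(f,i)
conn(f,j)
conn(g,a)
conn(g,b)
conn(g,c)
conn(g,f)
conn(g,h)
conn(g,i)
conn(g,j)
conn(h,a)
conn(h,b)
conn(h,c)
conn(h,f)
conn(h,h)
conn(h,i)
conn(h,j)
conn(i,a)
conn(i,b)
conn(i,c)
conn(i,f)
conn(i,h)
conn(i,i)
conn(i,j)
conn(j,a)
conn(j,b)
conn(j,c)
conn(j,f)
conn(j,g)
conn(j,h)
conn(j,i)
conn(j,j)

round 1: derive conn(b,h) via R0 from edge(b,h)
round 1: derive conn(c,a) via R0 from edge(c,a)
round 1: derive conn(c,c) via R0 from edge(c,c)
round 1: derive conn(f,i) via R0 from edge(f,i)
round 1: derive conn(g,j) via R0 from edge(g,j)
round 1: derive conn(h,b) via R0 from edge(h,b)
round 1: derive conn(i,a) via R0 from edge(i,a)
round 1: derive conn(i,j) via R0 from edge(i,j)
round 1: derive conn(j,f) via R0 from edge(j,f)
round 1: derive conn(j,g) via R0 from edge(j,g)
round 1: derive conn(b,f) via R2 from edge(b,h), knows(h,f)
round 1: derive conn(c,i) via R2 from edge(c,a), knows(a,i)
round 1: derive conn(c,j) via R2 from edge(c,a), knows(a,j)
round 1: derive conn(f,h) via R2 from edge(f,i), knows(i,h)
round 1: derive conn(g,c) via R2 from edge(g,j), knows(j,c)
round 1: derive conn(h,c) via R2 from edge(h,b), knows(b,c)
round 1: derive conn(h,h) via R2 from edge(h,b), knows(b,h)
round 1: derive conn(h,i) via R2 from edge(h,b), knows(b,i)
round 1: derive conn(i,c) via R2 from edge(i,j), knows(j,c)
round 1: derive conn(i,i) via R2 from edge(i,a), knows(a,i)
round 1: derive conn(j,a) via R2 from edge(j,f), knows(f,a)
round 1: derive conn(j,b) via R2 from edge(j,f), knows(f,b)
round 1: derive conn(j,h) via R2 from edge(j,f), knows(f,h)
round 2: derive conn(b,a) via R1 from conn(b,f), knows(f,a)
round 2: derive conn(b,b) via R1 from conn(b,f), knows(f,b)
round 2: derive conn(c,h) via R1 from conn(c,i), knows(i,h)
round 2: derive conn(f,f) via R1 from conn(f,h), knows(h,f)
round 2: derive conn(g,i) via R1 from conn(g,c), knows(c,i)
round 2: derive conn(h,f) via R1 from conn(h,h), knows(h,f)
round 2: derive conn(i,h) via R1 from conn(i,i), knows(i,h)
round 2: derive conn(j,c) via R1 from conn(j,b), knows(b,c)
round 2: derive conn(j,i) via R1 from conn(j,a), knows(a,i)
round 2: derive conn(j,j) via R1 from conn(j,a), knows(a,j)
round 3: derive conn(b,c) via R1 from conn(b,b), knows(b,c)
round 3: derive conn(b,i) via R1 from conn(b,a), knows(a,i)
round 3: derive conn(b,j) via R1 from conn(b,a), knows(a,j)
round 3: derive conn(c,f) via R1 from conn(c,h), knows(h,f)
round 3: derive conn(f,a) via R1 from conn(f,f), knows(f,a)
round 3: derive conn(f,b) via R1 from conn(f,f), knows(f,b)
round 3: derive conn(g,h) via R1 from conn(g,i), knows(i,h)
round 3: derive conn(h,a) via R1 from conn(h,f), knows(f,a)
round 3: derive conn(i,f) via R1 from conn(i,h), knows(h,f)
round 4: derive conn(c,b) via R1 from conn(c,f), knows(f,b)
round 4: derive conn(f,c) via R1 from conn(f,b), knows(b,c)
round 4: derive conn(f,j) via R1 from conn(f,a), knows(a,j)
round 4: derive conn(g,f) via R1 from conn(g,h), knows(h,f)
round 4: derive conn(h,j) via R1 from conn(h,a), knows(a,j)
round 4: derive conn(i,b) via R1 from conn(i,f), knows(f,b)
round 5: derive conn(g,a) via R1 from conn(g,f), knows(f,a)
round 5: derive conn(g,b) via R1 from conn(g,f), knows(f,b)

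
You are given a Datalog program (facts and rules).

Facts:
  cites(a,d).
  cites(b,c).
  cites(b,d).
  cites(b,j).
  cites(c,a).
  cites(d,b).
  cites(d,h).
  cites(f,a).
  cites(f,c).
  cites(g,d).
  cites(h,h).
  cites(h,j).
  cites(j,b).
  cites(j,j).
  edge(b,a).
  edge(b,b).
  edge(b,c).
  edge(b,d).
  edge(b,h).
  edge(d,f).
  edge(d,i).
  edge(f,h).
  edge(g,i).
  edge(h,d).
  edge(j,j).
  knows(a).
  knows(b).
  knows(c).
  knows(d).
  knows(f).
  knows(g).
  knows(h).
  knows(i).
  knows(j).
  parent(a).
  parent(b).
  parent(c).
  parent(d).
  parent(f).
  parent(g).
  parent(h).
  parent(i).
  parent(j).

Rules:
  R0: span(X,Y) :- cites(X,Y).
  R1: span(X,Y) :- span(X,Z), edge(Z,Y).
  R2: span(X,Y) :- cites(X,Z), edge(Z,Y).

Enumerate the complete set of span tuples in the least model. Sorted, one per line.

span(a,d)
span(a,f)
span(a,h)
span(a,i)
span(b,c)
span(b,d)
span(b,f)
span(b,h)
span(b,i)
span(b,j)
span(c,a)
span(d,a)
span(d,b)
span(d,c)
span(d,d)
span(d,f)
span(d,h)
span(d,i)
span(f,a)
span(f,c)
span(g,d)
span(g,f)
span(g,h)
span(g,i)
span(h,d)
span(h,f)
span(h,h)
span(h,i)
span(h,j)
span(j,a)
span(j,b)
span(j,c)
span(j,d)
span(j,f)
span(j,h)
span(j,i)
span(j,j)

round 1: derive span(a,d) via R0 from cites(a,d)
round 1: derive span(b,c) via R0 from cites(b,c)
round 1: derive span(b,d) via R0 from cites(b,d)
round 1: derive span(b,j) via R0 from cites(b,j)
round 1: derive span(c,a) via R0 from cites(c,a)
round 1: derive span(d,b) via R0 from cites(d,b)
round 1: derive span(d,h) via R0 from cites(d,h)
round 1: derive span(f,a) via R0 from cites(f,a)
round 1: derive span(f,c) via R0 from cites(f,c)
round 1: derive span(g,d) via R0 from cites(g,d)
round 1: derive span(h,h) via R0 from cites(h,h)
round 1: derive span(h,j) via R0 from cites(h,j)
round 1: derive span(j,b) via R0 from cites(j,b)
round 1: derive span(j,j) via R0 from cites(j,j)
round 1: derive span(a,f) via R2 from cites(a,d), edge(d,f)
round 1: derive span(a,i) via R2 from cites(a,d), edge(d,i)
round 1: derive span(b,f) via R2 from cites(b,d), edge(d,f)
round 1: derive span(b,i) via R2 from cites(b,d), edge(d,i)
round 1: derive span(d,a) via R2 from cites(d,b), edge(b,a)
round 1: derive span(d,c) via R2 from cites(d,b), edge(b,c)
round 1: derive span(d,d) via R2 from cites(d,b), edge(b,d)
round 1: derive span(g,f) via R2 from cites(g,d), edge(d,f)
round 1: derive span(g,i) via R2 from cites(g,d), edge(d,i)
round 1: derive span(h,d) via R2 from cites(h,h), edge(h,d)
round 1: derive span(j,a) via R2 from cites(j,b), edge(b,a)
round 1: derive span(j,c) via R2 from cites(j,b), edge(b,c)
round 1: derive span(j,d) via R2 from cites(j,b), edge(b,d)
round 1: derive span(j,h) via R2 from cites(j,b), edge(b,h)
round 2: derive span(a,h) via R1 from span(a,f), edge(f,h)
round 2: derive span(b,h) via R1 from span(b,f), edge(f,h)
round 2: derive span(d,f) via R1 from span(d,d), edge(d,f)
round 2: derive span(d,i) via R1 from span(d,d), edge(d,i)
round 2: derive span(g,h) via R1 from span(g,f), edge(f,h)
round 2: derive span(h,f) via R1 from span(h,d), edge(d,f)
round 2: derive span(h,i) via R1 from span(h,d), edge(d,i)
round 2: derive span(j,f) via R1 from span(j,d), edge(d,f)
round 2: derive span(j,i) via R1 from span(j,d), edge(d,i)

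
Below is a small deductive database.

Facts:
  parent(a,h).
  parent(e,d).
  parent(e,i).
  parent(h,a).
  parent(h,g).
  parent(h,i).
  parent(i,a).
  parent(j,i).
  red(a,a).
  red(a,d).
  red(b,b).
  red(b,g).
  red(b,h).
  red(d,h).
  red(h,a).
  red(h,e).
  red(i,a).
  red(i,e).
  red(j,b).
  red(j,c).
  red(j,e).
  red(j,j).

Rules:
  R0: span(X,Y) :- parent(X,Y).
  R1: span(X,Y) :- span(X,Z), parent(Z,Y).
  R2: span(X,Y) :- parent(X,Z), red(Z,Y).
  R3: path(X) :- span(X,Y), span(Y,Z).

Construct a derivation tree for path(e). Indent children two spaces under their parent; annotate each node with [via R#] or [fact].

path(e)  [via R3]
  span(e,a)  [via R2]
    parent(e,i)  [fact]
    red(i,a)  [fact]
  span(a,a)  [via R2]
    parent(a,h)  [fact]
    red(h,a)  [fact]

round 1: derive span(a,h) via R0 from parent(a,h)
round 1: derive span(e,d) via R0 from parent(e,d)
round 1: derive span(e,i) via R0 from parent(e,i)
round 1: derive span(h,a) via R0 from parent(h,a)
round 1: derive span(h,g) via R0 from parent(h,g)
round 1: derive span(h,i) via R0 from parent(h,i)
round 1: derive span(i,a) via R0 from parent(i,a)
round 1: derive span(j,i) via R0 from parent(j,i)
round 1: derive span(a,a) via R2 from parent(a,h), red(h,a)
round 1: derive span(a,e) via R2 from parent(a,h), red(h,e)
round 1: derive span(e,a) via R2 from parent(e,i), red(i,a)
round 1: derive span(e,e) via R2 from parent(e,i), red(i,e)
round 1: derive span(e,h) via R2 from parent(e,d), red(d,h)
round 1: derive span(h,d) via R2 from parent(h,a), red(a,d)
round 1: derive span(h,e) via R2 from parent(h,i), red(i,e)
round 1: derive span(i,d) via R2 from parent(i,a), red(a,d)
round 1: derive span(j,a) via R2 from parent(j,i), red(i,a)
round 1: derive span(j,e) via R2 from parent(j,i), red(i,e)
round 2: derive span(a,d) via R1 from span(a,e), parent(e,d)
round 2: derive span(a,g) via R1 from span(a,h), parent(h,g)
round 2: derive span(a,i) via R1 from span(a,e), parent(e,i)
round 2: derive span(e,g) via R1 from span(e,h), parent(h,g)
round 2: derive span(h,h) via R1 from span(h,a), parent(a,h)
round 2: derive span(i,h) via R1 from span(i,a), parent(a,h)
round 2: derive span(j,d) via R1 from span(j,e), parent(e,d)
round 2: derive span(j,h) via R1 from span(j,a), parent(a,h)
round 2: derive path(a) via R3 from span(a,a), span(a,a)
round 2: derive path(e) via R3 from span(e,a), span(a,a)
round 2: derive path(h) via R3 from span(h,a), span(a,a)
round 2: derive path(i) via R3 from span(i,a), span(a,a)
round 2: derive path(j) via R3 from span(j,a), span(a,a)
round 3: derive span(i,g) via R1 from span(i,h), parent(h,g)
round 3: derive span(i,i) via R1 from span(i,h), parent(h,i)
round 3: derive span(j,g) via R1 from span(j,h), parent(h,g)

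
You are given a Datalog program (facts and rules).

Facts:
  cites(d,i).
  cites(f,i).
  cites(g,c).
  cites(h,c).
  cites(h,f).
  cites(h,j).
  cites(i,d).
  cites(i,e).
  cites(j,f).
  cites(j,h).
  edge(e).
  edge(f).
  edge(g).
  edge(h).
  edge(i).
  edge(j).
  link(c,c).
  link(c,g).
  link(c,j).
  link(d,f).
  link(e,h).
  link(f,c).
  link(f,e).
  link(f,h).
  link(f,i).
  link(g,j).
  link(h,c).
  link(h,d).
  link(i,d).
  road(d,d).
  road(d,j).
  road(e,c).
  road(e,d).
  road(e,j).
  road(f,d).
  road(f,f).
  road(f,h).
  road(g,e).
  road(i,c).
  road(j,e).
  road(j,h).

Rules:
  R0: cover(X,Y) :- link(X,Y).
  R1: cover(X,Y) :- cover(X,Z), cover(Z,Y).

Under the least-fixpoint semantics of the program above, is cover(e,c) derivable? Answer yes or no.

round 1: derive cover(c,c) via R0 from link(c,c)
round 1: derive cover(c,g) via R0 from link(c,g)
round 1: derive cover(c,j) via R0 from link(c,j)
round 1: derive cover(d,f) via R0 from link(d,f)
round 1: derive cover(e,h) via R0 from link(e,h)
round 1: derive cover(f,c) via R0 from link(f,c)
round 1: derive cover(f,e) via R0 from link(f,e)
round 1: derive cover(f,h) via R0 from link(f,h)
round 1: derive cover(f,i) via R0 from link(f,i)
round 1: derive cover(g,j) via R0 from link(g,j)
round 1: derive cover(h,c) via R0 from link(h,c)
round 1: derive cover(h,d) via R0 from link(h,d)
round 1: derive cover(i,d) via R0 from link(i,d)
round 2: derive cover(d,c) via R1 from cover(d,f), cover(f,c)
round 2: derive cover(d,e) via R1 from cover(d,f), cover(f,e)
round 2: derive cover(d,h) via R1 from cover(d,f), cover(f,h)
round 2: derive cover(d,i) via R1 from cover(d,f), cover(f,i)
round 2: derive cover(e,c) via R1 from cover(e,h), cover(h,c)
round 2: derive cover(e,d) via R1 from cover(e,h), cover(h,d)
round 2: derive cover(f,d) via R1 from cover(f,h), cover(h,d)
round 2: derive cover(f,g) via R1 from cover(f,c), cover(c,g)
round 2: derive cover(f,j) via R1 from cover(f,c), cover(c,j)
round 2: derive cover(h,f) via R1 from cover(h,d), cover(d,f)
round 2: derive cover(h,g) via R1 from cover(h,c), cover(c,g)
round 2: derive cover(h,j) via R1 from cover(h,c), cover(c,j)
round 2: derive cover(i,f) via R1 from cover(i,d), cover(d,f)
round 3: derive cover(d,d) via R1 from cover(d,e), cover(e,d)
round 3: derive cover(d,g) via R1 from cover(d,c), cover(c,g)
round 3: derive cover(d,j) via R1 from cover(d,c), cover(c,j)
round 3: derive cover(e,e) via R1 from cover(e,d), cover(d,e)
round 3: derive cover(e,f) via R1 from cover(e,d), cover(d,f)
round 3: derive cover(e,g) via R1 from cover(e,c), cover(c,g)
round 3: derive cover(e,i) via R1 from cover(e,d), cover(d,i)
round 3: derive cover(e,j) via R1 from cover(e,c), cover(c,j)
round 3: derive cover(f,f) via R1 from cover(f,d), cover(d,f)
round 3: derive cover(h,e) via R1 from cover(h,d), cover(d,e)
round 3: derive cover(h,h) via R1 from cover(h,d), cover(d,h)
round 3: derive cover(h,i) via R1 from cover(h,d), cover(d,i)
round 3: derive cover(i,c) via R1 from cover(i,d), cover(d,c)
round 3: derive cover(i,e) via R1 from cover(i,d), cover(d,e)
round 3: derive cover(i,g) via R1 from cover(i,f), cover(f,g)
round 3: derive cover(i,h) via R1 from cover(i,d), cover(d,h)
round 3: derive cover(i,i) via R1 from cover(i,d), cover(d,i)
round 3: derive cover(i,j) via R1 from cover(i,f), cover(f,j)

yes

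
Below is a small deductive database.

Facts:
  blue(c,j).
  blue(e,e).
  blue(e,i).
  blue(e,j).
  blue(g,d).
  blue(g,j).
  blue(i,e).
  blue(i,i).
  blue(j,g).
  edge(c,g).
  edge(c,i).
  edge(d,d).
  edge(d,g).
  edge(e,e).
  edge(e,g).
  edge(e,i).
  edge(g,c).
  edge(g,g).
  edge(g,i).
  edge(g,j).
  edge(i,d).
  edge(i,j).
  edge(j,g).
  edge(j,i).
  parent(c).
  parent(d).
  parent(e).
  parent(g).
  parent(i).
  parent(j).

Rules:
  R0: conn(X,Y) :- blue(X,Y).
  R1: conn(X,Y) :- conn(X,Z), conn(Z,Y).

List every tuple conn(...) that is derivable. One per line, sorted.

round 1: derive conn(c,j) via R0 from blue(c,j)
round 1: derive conn(e,e) via R0 from blue(e,e)
round 1: derive conn(e,i) via R0 from blue(e,i)
round 1: derive conn(e,j) via R0 from blue(e,j)
round 1: derive conn(g,d) via R0 from blue(g,d)
round 1: derive conn(g,j) via R0 from blue(g,j)
round 1: derive conn(i,e) via R0 from blue(i,e)
round 1: derive conn(i,i) via R0 from blue(i,i)
round 1: derive conn(j,g) via R0 from blue(j,g)
round 2: derive conn(c,g) via R1 from conn(c,j), conn(j,g)
round 2: derive conn(e,g) via R1 from conn(e,j), conn(j,g)
round 2: derive conn(g,g) via R1 from conn(g,j), conn(j,g)
round 2: derive conn(i,j) via R1 from conn(i,e), conn(e,j)
round 2: derive conn(j,d) via R1 from conn(j,g), conn(g,d)
round 2: derive conn(j,j) via R1 from conn(j,g), conn(g,j)
round 3: derive conn(c,d) via R1 from conn(c,g), conn(g,d)
round 3: derive conn(e,d) via R1 from conn(e,g), conn(g,d)
round 3: derive conn(i,d) via R1 from conn(i,j), conn(j,d)
round 3: derive conn(i,g) via R1 from conn(i,e), conn(e,g)

conn(c,d)
conn(c,g)
conn(c,j)
conn(e,d)
conn(e,e)
conn(e,g)
conn(e,i)
conn(e,j)
conn(g,d)
conn(g,g)
conn(g,j)
conn(i,d)
conn(i,e)
conn(i,g)
conn(i,i)
conn(i,j)
conn(j,d)
conn(j,g)
conn(j,j)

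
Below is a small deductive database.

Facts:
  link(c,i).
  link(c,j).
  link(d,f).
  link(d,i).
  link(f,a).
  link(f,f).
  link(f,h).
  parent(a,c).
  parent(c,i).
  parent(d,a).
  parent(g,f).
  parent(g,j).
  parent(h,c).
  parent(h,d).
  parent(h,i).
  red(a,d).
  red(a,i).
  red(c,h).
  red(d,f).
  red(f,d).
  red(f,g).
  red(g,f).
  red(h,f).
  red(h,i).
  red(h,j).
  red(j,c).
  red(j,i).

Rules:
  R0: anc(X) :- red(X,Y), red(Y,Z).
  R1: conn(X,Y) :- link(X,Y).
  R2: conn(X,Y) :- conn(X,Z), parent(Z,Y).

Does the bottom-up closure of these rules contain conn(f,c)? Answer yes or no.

yes

round 1: derive conn(c,i) via R1 from link(c,i)
round 1: derive conn(c,j) via R1 from link(c,j)
round 1: derive conn(d,f) via R1 from link(d,f)
round 1: derive conn(d,i) via R1 from link(d,i)
round 1: derive conn(f,a) via R1 from link(f,a)
round 1: derive conn(f,f) via R1 from link(f,f)
round 1: derive conn(f,h) via R1 from link(f,h)
round 2: derive conn(f,c) via R2 from conn(f,a), parent(a,c)
round 2: derive conn(f,d) via R2 from conn(f,h), parent(h,d)
round 2: derive conn(f,i) via R2 from conn(f,h), parent(h,i)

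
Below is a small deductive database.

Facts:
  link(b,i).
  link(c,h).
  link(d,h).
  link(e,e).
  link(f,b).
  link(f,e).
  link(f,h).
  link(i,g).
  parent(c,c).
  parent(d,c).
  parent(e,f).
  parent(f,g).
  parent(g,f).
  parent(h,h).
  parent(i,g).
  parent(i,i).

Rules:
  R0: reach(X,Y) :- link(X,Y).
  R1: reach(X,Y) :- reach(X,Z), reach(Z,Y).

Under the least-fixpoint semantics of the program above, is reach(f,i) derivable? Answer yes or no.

round 1: derive reach(b,i) via R0 from link(b,i)
round 1: derive reach(c,h) via R0 from link(c,h)
round 1: derive reach(d,h) via R0 from link(d,h)
round 1: derive reach(e,e) via R0 from link(e,e)
round 1: derive reach(f,b) via R0 from link(f,b)
round 1: derive reach(f,e) via R0 from link(f,e)
round 1: derive reach(f,h) via R0 from link(f,h)
round 1: derive reach(i,g) via R0 from link(i,g)
round 2: derive reach(b,g) via R1 from reach(b,i), reach(i,g)
round 2: derive reach(f,i) via R1 from reach(f,b), reach(b,i)
round 3: derive reach(f,g) via R1 from reach(f,b), reach(b,g)

yes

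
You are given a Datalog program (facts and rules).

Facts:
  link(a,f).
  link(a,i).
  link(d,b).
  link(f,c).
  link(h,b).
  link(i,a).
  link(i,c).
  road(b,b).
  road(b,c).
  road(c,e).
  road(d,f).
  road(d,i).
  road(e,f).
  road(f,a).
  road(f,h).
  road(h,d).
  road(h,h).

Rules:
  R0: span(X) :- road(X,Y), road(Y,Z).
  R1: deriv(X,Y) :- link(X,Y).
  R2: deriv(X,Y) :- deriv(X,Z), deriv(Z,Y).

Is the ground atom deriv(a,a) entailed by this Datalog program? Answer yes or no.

round 1: derive deriv(a,f) via R1 from link(a,f)
round 1: derive deriv(a,i) via R1 from link(a,i)
round 1: derive deriv(d,b) via R1 from link(d,b)
round 1: derive deriv(f,c) via R1 from link(f,c)
round 1: derive deriv(h,b) via R1 from link(h,b)
round 1: derive deriv(i,a) via R1 from link(i,a)
round 1: derive deriv(i,c) via R1 from link(i,c)
round 2: derive deriv(a,a) via R2 from deriv(a,i), deriv(i,a)
round 2: derive deriv(a,c) via R2 from deriv(a,f), deriv(f,c)
round 2: derive deriv(i,f) via R2 from deriv(i,a), deriv(a,f)
round 2: derive deriv(i,i) via R2 from deriv(i,a), deriv(a,i)

yes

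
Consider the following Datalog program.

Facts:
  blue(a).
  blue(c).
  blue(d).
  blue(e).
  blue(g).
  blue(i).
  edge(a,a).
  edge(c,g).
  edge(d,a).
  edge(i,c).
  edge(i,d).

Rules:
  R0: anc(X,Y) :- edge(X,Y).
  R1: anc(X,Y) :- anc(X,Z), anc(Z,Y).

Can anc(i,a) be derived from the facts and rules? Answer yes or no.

round 1: derive anc(a,a) via R0 from edge(a,a)
round 1: derive anc(c,g) via R0 from edge(c,g)
round 1: derive anc(d,a) via R0 from edge(d,a)
round 1: derive anc(i,c) via R0 from edge(i,c)
round 1: derive anc(i,d) via R0 from edge(i,d)
round 2: derive anc(i,a) via R1 from anc(i,d), anc(d,a)
round 2: derive anc(i,g) via R1 from anc(i,c), anc(c,g)

yes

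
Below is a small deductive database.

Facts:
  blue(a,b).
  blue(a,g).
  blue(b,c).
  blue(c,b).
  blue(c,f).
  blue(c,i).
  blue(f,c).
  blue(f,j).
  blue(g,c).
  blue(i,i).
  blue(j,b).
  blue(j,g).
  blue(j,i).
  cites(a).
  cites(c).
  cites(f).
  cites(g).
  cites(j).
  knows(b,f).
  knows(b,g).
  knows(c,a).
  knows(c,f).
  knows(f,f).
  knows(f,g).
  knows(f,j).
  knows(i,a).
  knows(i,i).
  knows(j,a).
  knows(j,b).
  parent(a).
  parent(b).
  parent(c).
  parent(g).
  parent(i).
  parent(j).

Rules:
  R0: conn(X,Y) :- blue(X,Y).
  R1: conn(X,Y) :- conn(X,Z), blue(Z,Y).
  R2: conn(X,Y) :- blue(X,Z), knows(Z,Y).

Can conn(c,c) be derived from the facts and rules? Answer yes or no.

round 1: derive conn(a,b) via R0 from blue(a,b)
round 1: derive conn(a,g) via R0 from blue(a,g)
round 1: derive conn(b,c) via R0 from blue(b,c)
round 1: derive conn(c,b) via R0 from blue(c,b)
round 1: derive conn(c,f) via R0 from blue(c,f)
round 1: derive conn(c,i) via R0 from blue(c,i)
round 1: derive conn(f,c) via R0 from blue(f,c)
round 1: derive conn(f,j) via R0 from blue(f,j)
round 1: derive conn(g,c) via R0 from blue(g,c)
round 1: derive conn(i,i) via R0 from blue(i,i)
round 1: derive conn(j,b) via R0 from blue(j,b)
round 1: derive conn(j,g) via R0 from blue(j,g)
round 1: derive conn(j,i) via R0 from blue(j,i)
round 1: derive conn(a,f) via R2 from blue(a,b), knows(b,f)
round 1: derive conn(b,a) via R2 from blue(b,c), knows(c,a)
round 1: derive conn(b,f) via R2 from blue(b,c), knows(c,f)
round 1: derive conn(c,a) via R2 from blue(c,i), knows(i,a)
round 1: derive conn(c,g) via R2 from blue(c,b), knows(b,g)
round 1: derive conn(c,j) via R2 from blue(c,f), knows(f,j)
round 1: derive conn(f,a) via R2 from blue(f,c), knows(c,a)
round 1: derive conn(f,b) via R2 from blue(f,j), knows(j,b)
round 1: derive conn(f,f) via R2 from blue(f,c), knows(c,f)
round 1: derive conn(g,a) via R2 from blue(g,c), knows(c,a)
round 1: derive conn(g,f) via R2 from blue(g,c), knows(c,f)
round 1: derive conn(i,a) via R2 from blue(i,i), knows(i,a)
round 1: derive conn(j,a) via R2 from blue(j,i), knows(i,a)
round 1: derive conn(j,f) via R2 from blue(j,b), knows(b,f)
round 2: derive conn(a,c) via R1 from conn(a,b), blue(b,c)
round 2: derive conn(a,j) via R1 from conn(a,f), blue(f,j)
round 2: derive conn(b,b) via R1 from conn(b,a), blue(a,b)
round 2: derive conn(b,g) via R1 from conn(b,a), blue(a,g)
round 2: derive conn(b,i) via R1 from conn(b,c), blue(c,i)
round 2: derive conn(b,j) via R1 from conn(b,f), blue(f,j)
round 2: derive conn(c,c) via R1 from conn(c,b), blue(b,c)
round 2: derive conn(f,g) via R1 from conn(f,a), blue(a,g)
round 2: derive conn(f,i) via R1 from conn(f,c), blue(c,i)
round 2: derive conn(g,b) via R1 from conn(g,a), blue(a,b)
round 2: derive conn(g,g) via R1 from conn(g,a), blue(a,g)
round 2: derive conn(g,i) via R1 from conn(g,c), blue(c,i)
round 2: derive conn(g,j) via R1 from conn(g,f), blue(f,j)
round 2: derive conn(i,b) via R1 from conn(i,a), blue(a,b)
round 2: derive conn(i,g) via R1 from conn(i,a), blue(a,g)
round 2: derive conn(j,c) via R1 from conn(j,b), blue(b,c)
round 2: derive conn(j,j) via R1 from conn(j,f), blue(f,j)
round 3: derive conn(a,i) via R1 from conn(a,c), blue(c,i)
round 3: derive conn(i,c) via R1 from conn(i,b), blue(b,c)
round 4: derive conn(i,f) via R1 from conn(i,c), blue(c,f)
round 5: derive conn(i,j) via R1 from conn(i,f), blue(f,j)

yes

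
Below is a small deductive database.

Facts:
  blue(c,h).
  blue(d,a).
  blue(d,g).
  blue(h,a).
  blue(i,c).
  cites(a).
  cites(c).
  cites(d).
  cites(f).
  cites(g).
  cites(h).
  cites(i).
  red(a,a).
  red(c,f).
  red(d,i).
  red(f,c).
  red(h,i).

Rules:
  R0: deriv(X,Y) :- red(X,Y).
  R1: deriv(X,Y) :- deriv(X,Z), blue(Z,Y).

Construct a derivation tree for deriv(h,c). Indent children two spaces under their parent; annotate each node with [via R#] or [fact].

deriv(h,c)  [via R1]
  deriv(h,i)  [via R0]
    red(h,i)  [fact]
  blue(i,c)  [fact]

round 1: derive deriv(a,a) via R0 from red(a,a)
round 1: derive deriv(c,f) via R0 from red(c,f)
round 1: derive deriv(d,i) via R0 from red(d,i)
round 1: derive deriv(f,c) via R0 from red(f,c)
round 1: derive deriv(h,i) via R0 from red(h,i)
round 2: derive deriv(d,c) via R1 from deriv(d,i), blue(i,c)
round 2: derive deriv(f,h) via R1 from deriv(f,c), blue(c,h)
round 2: derive deriv(h,c) via R1 from deriv(h,i), blue(i,c)
round 3: derive deriv(d,h) via R1 from deriv(d,c), blue(c,h)
round 3: derive deriv(f,a) via R1 from deriv(f,h), blue(h,a)
round 3: derive deriv(h,h) via R1 from deriv(h,c), blue(c,h)
round 4: derive deriv(d,a) via R1 from deriv(d,h), blue(h,a)
round 4: derive deriv(h,a) via R1 from deriv(h,h), blue(h,a)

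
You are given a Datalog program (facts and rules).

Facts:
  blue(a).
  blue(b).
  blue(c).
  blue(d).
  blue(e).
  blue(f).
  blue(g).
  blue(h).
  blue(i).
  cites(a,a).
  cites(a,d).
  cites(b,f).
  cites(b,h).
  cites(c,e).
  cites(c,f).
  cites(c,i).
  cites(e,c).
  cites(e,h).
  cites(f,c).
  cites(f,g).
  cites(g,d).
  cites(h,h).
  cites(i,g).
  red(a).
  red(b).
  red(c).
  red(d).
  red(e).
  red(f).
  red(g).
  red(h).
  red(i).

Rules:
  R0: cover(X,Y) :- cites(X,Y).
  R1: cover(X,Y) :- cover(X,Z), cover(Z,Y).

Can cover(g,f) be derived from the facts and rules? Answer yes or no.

no

round 1: derive cover(a,a) via R0 from cites(a,a)
round 1: derive cover(a,d) via R0 from cites(a,d)
round 1: derive cover(b,f) via R0 from cites(b,f)
round 1: derive cover(b,h) via R0 from cites(b,h)
round 1: derive cover(c,e) via R0 from cites(c,e)
round 1: derive cover(c,f) via R0 from cites(c,f)
round 1: derive cover(c,i) via R0 from cites(c,i)
round 1: derive cover(e,c) via R0 from cites(e,c)
round 1: derive cover(e,h) via R0 from cites(e,h)
round 1: derive cover(f,c) via R0 from cites(f,c)
round 1: derive cover(f,g) via R0 from cites(f,g)
round 1: derive cover(g,d) via R0 from cites(g,d)
round 1: derive cover(h,h) via R0 from cites(h,h)
round 1: derive cover(i,g) via R0 from cites(i,g)
round 2: derive cover(b,c) via R1 from cover(b,f), cover(f,c)
round 2: derive cover(b,g) via R1 from cover(b,f), cover(f,g)
round 2: derive cover(c,c) via R1 from cover(c,e), cover(e,c)
round 2: derive cover(c,g) via R1 from cover(c,f), cover(f,g)
round 2: derive cover(c,h) via R1 from cover(c,e), cover(e,h)
round 2: derive cover(e,e) via R1 from cover(e,c), cover(c,e)
round 2: derive cover(e,f) via R1 from cover(e,c), cover(c,f)
round 2: derive cover(e,i) via R1 from cover(e,c), cover(c,i)
round 2: derive cover(f,d) via R1 from cover(f,g), cover(g,d)
round 2: derive cover(f,e) via R1 from cover(f,c), cover(c,e)
round 2: derive cover(f,f) via R1 from cover(f,c), cover(c,f)
round 2: derive cover(f,i) via R1 from cover(f,c), cover(c,i)
round 2: derive cover(i,d) via R1 from cover(i,g), cover(g,d)
round 3: derive cover(b,d) via R1 from cover(b,f), cover(f,d)
round 3: derive cover(b,e) via R1 from cover(b,c), cover(c,e)
round 3: derive cover(b,i) via R1 from cover(b,c), cover(c,i)
round 3: derive cover(c,d) via R1 from cover(c,f), cover(f,d)
round 3: derive cover(e,d) via R1 from cover(e,f), cover(f,d)
round 3: derive cover(e,g) via R1 from cover(e,c), cover(c,g)
round 3: derive cover(f,h) via R1 from cover(f,c), cover(c,h)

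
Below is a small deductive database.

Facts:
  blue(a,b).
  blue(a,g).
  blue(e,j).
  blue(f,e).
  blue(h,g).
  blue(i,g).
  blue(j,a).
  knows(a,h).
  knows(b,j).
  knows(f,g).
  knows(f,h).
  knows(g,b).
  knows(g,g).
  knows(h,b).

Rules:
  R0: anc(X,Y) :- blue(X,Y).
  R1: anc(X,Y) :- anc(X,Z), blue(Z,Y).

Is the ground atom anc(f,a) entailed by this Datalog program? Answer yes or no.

yes

round 1: derive anc(a,b) via R0 from blue(a,b)
round 1: derive anc(a,g) via R0 from blue(a,g)
round 1: derive anc(e,j) via R0 from blue(e,j)
round 1: derive anc(f,e) via R0 from blue(f,e)
round 1: derive anc(h,g) via R0 from blue(h,g)
round 1: derive anc(i,g) via R0 from blue(i,g)
round 1: derive anc(j,a) via R0 from blue(j,a)
round 2: derive anc(e,a) via R1 from anc(e,j), blue(j,a)
round 2: derive anc(f,j) via R1 from anc(f,e), blue(e,j)
round 2: derive anc(j,b) via R1 from anc(j,a), blue(a,b)
round 2: derive anc(j,g) via R1 from anc(j,a), blue(a,g)
round 3: derive anc(e,b) via R1 from anc(e,a), blue(a,b)
round 3: derive anc(e,g) via R1 from anc(e,a), blue(a,g)
round 3: derive anc(f,a) via R1 from anc(f,j), blue(j,a)
round 4: derive anc(f,b) via R1 from anc(f,a), blue(a,b)
round 4: derive anc(f,g) via R1 from anc(f,a), blue(a,g)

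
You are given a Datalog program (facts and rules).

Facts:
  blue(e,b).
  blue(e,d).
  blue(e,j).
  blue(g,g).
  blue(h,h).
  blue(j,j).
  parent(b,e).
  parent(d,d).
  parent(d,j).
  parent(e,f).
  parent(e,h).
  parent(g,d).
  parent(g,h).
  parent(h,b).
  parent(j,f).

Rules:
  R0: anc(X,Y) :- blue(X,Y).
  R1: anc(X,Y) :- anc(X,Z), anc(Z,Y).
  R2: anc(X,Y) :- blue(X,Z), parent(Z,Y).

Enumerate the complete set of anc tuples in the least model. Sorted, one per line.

anc(e,b)
anc(e,d)
anc(e,e)
anc(e,f)
anc(e,j)
anc(g,b)
anc(g,d)
anc(g,g)
anc(g,h)
anc(h,b)
anc(h,h)
anc(j,f)
anc(j,j)

round 1: derive anc(e,b) via R0 from blue(e,b)
round 1: derive anc(e,d) via R0 from blue(e,d)
round 1: derive anc(e,j) via R0 from blue(e,j)
round 1: derive anc(g,g) via R0 from blue(g,g)
round 1: derive anc(h,h) via R0 from blue(h,h)
round 1: derive anc(j,j) via R0 from blue(j,j)
round 1: derive anc(e,e) via R2 from blue(e,b), parent(b,e)
round 1: derive anc(e,f) via R2 from blue(e,j), parent(j,f)
round 1: derive anc(g,d) via R2 from blue(g,g), parent(g,d)
round 1: derive anc(g,h) via R2 from blue(g,g), parent(g,h)
round 1: derive anc(h,b) via R2 from blue(h,h), parent(h,b)
round 1: derive anc(j,f) via R2 from blue(j,j), parent(j,f)
round 2: derive anc(g,b) via R1 from anc(g,h), anc(h,b)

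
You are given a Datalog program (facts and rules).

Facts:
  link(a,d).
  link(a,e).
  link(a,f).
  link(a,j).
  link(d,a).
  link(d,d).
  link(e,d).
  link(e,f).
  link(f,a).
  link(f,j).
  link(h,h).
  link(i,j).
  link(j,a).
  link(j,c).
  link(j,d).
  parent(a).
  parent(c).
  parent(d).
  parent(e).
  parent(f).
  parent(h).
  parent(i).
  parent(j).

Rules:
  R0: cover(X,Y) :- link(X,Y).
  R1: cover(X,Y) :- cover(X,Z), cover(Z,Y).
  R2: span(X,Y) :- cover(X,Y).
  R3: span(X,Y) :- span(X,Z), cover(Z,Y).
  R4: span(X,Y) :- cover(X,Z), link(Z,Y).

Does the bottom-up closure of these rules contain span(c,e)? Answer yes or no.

round 1: derive cover(a,d) via R0 from link(a,d)
round 1: derive cover(a,e) via R0 from link(a,e)
round 1: derive cover(a,f) via R0 from link(a,f)
round 1: derive cover(a,j) via R0 from link(a,j)
round 1: derive cover(d,a) via R0 from link(d,a)
round 1: derive cover(d,d) via R0 from link(d,d)
round 1: derive cover(e,d) via R0 from link(e,d)
round 1: derive cover(e,f) via R0 from link(e,f)
round 1: derive cover(f,a) via R0 from link(f,a)
round 1: derive cover(f,j) via R0 from link(f,j)
round 1: derive cover(h,h) via R0 from link(h,h)
round 1: derive cover(i,j) via R0 from link(i,j)
round 1: derive cover(j,a) via R0 from link(j,a)
round 1: derive cover(j,c) via R0 from link(j,c)
round 1: derive cover(j,d) via R0 from link(j,d)
round 2: derive cover(a,a) via R1 from cover(a,d), cover(d,a)
round 2: derive cover(a,c) via R1 from cover(a,j), cover(j,c)
round 2: derive cover(d,e) via R1 from cover(d,a), cover(a,e)
round 2: derive cover(d,f) via R1 from cover(d,a), cover(a,f)
round 2: derive cover(d,j) via R1 from cover(d,a), cover(a,j)
round 2: derive cover(e,a) via R1 from cover(e,d), cover(d,a)
round 2: derive cover(e,j) via R1 from cover(e,f), cover(f,j)
round 2: derive cover(f,c) via R1 from cover(f,j), cover(j,c)
round 2: derive cover(f,d) via R1 from cover(f,a), cover(a,d)
round 2: derive cover(f,e) via R1 from cover(f,a), cover(a,e)
round 2: derive cover(f,f) via R1 from cover(f,a), cover(a,f)
round 2: derive cover(i,a) via R1 from cover(i,j), cover(j,a)
round 2: derive cover(i,c) via R1 from cover(i,j), cover(j,c)
round 2: derive cover(i,d) via R1 from cover(i,j), cover(j,d)
round 2: derive cover(j,e) via R1 from cover(j,a), cover(a,e)
round 2: derive cover(j,f) via R1 from cover(j,a), cover(a,f)
round 2: derive cover(j,j) via R1 from cover(j,a), cover(a,j)
round 2: derive span(a,d) via R2 from cover(a,d)
round 2: derive span(a,e) via R2 from cover(a,e)
round 2: derive span(a,f) via R2 from cover(a,f)
round 2: derive span(a,j) via R2 from cover(a,j)
round 2: derive span(d,a) via R2 from cover(d,a)
round 2: derive span(d,d) via R2 from cover(d,d)
round 2: derive span(e,d) via R2 from cover(e,d)
round 2: derive span(e,f) via R2 from cover(e,f)
round 2: derive span(f,a) via R2 from cover(f,a)
round 2: derive span(f,j) via R2 from cover(f,j)
round 2: derive span(h,h) via R2 from cover(h,h)
round 2: derive span(i,j) via R2 from cover(i,j)
round 2: derive span(j,a) via R2 from cover(j,a)
round 2: derive span(j,c) via R2 from cover(j,c)
round 2: derive span(j,d) via R2 from cover(j,d)
round 2: derive span(a,a) via R4 from cover(a,d), link(d,a)
round 2: derive span(a,c) via R4 from cover(a,j), link(j,c)
round 2: derive span(d,e) via R4 from cover(d,a), link(a,e)
round 2: derive span(d,f) via R4 from cover(d,a), link(a,f)
round 2: derive span(d,j) via R4 from cover(d,a), link(a,j)
round 2: derive span(e,a) via R4 from cover(e,d), link(d,a)
round 2: derive span(e,j) via R4 from cover(e,f), link(f,j)
round 2: derive span(f,c) via R4 from cover(f,j), link(j,c)
round 2: derive span(f,d) via R4 from cover(f,a), link(a,d)
round 2: derive span(f,e) via R4 from cover(f,a), link(a,e)
round 2: derive span(f,f) via R4 from cover(f,a), link(a,f)
round 2: derive span(i,a) via R4 from cover(i,j), link(j,a)
round 2: derive span(i,c) via R4 from cover(i,j), link(j,c)
round 2: derive span(i,d) via R4 from cover(i,j), link(j,d)
round 2: derive span(j,e) via R4 from cover(j,a), link(a,e)
round 2: derive span(j,f) via R4 from cover(j,a), link(a,f)
round 2: derive span(j,j) via R4 from cover(j,a), link(a,j)
round 3: derive cover(d,c) via R1 from cover(d,a), cover(a,c)
round 3: derive cover(e,c) via R1 from cover(e,a), cover(a,c)
round 3: derive cover(e,e) via R1 from cover(e,a), cover(a,e)
round 3: derive cover(i,e) via R1 from cover(i,a), cover(a,e)
round 3: derive cover(i,f) via R1 from cover(i,a), cover(a,f)
round 3: derive span(d,c) via R3 from span(d,a), cover(a,c)
round 3: derive span(e,c) via R3 from span(e,a), cover(a,c)
round 3: derive span(e,e) via R3 from span(e,a), cover(a,e)
round 3: derive span(i,e) via R3 from span(i,a), cover(a,e)
round 3: derive span(i,f) via R3 from span(i,a), cover(a,f)

no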